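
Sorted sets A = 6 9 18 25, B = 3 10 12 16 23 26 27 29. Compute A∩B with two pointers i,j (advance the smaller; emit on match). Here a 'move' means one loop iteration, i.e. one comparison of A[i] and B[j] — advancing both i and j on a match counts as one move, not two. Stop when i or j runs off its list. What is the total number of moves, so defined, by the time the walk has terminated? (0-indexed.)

i=0 j=0: 6>3, j++
i=0 j=1: 6<10, i++
i=1 j=1: 9<10, i++
i=2 j=1: 18>10, j++
i=2 j=2: 18>12, j++
i=2 j=3: 18>16, j++
i=2 j=4: 18<23, i++
i=3 j=4: 25>23, j++
i=3 j=5: 25<26, i++

9 moves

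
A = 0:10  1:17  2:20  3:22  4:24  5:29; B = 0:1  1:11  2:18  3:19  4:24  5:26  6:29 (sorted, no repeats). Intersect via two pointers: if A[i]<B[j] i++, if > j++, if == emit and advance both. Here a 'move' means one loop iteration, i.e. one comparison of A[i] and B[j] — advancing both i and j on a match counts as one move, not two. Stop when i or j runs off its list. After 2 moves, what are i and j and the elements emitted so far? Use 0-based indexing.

i=1, j=1, emitted=[]

[i=0,j=0] 10>1 → j++
[i=0,j=1] 10<11 → i++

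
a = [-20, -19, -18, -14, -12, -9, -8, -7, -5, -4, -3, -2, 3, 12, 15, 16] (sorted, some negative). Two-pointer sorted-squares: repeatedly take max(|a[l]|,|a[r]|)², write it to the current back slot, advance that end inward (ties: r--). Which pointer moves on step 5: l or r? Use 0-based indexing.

r

[0,15] |-20|>|16| out[15]=400 → l++
[1,15] |-19|>|16| out[14]=361 → l++
[2,15] |-18|>|16| out[13]=324 → l++
[3,15] |-14|<=|16| out[12]=256 → r--
[3,14] |-14|<=|15| out[11]=225 → r--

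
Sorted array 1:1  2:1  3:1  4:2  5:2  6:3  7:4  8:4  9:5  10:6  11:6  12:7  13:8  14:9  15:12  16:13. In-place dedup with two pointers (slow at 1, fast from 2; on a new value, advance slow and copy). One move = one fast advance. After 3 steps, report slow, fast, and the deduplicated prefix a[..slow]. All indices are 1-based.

(s=1,f=2) a[fast]=1=a[slow] dup → fast++
(s=1,f=3) a[fast]=1=a[slow] dup → fast++
(s=1,f=4) a[fast]=2≠a[slow]=1 write a[2]=2 → slow++,fast++

slow=2, fast=5, prefix=[1, 2]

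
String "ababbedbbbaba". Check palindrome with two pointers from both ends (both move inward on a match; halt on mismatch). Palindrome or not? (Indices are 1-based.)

l=1 r=13: 'a'=='a', l++,r--
l=2 r=12: 'b'=='b', l++,r--
l=3 r=11: 'a'=='a', l++,r--
l=4 r=10: 'b'=='b', l++,r--
l=5 r=9: 'b'=='b', l++,r--
l=6 r=8: 'e'!='b', stop

not a palindrome (mismatch at 6,8)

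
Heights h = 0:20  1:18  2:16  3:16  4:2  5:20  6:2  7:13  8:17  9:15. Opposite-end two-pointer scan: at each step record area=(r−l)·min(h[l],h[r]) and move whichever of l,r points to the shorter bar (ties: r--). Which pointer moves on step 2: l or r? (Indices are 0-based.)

r

l=0 r=9: min(20,15)*9=135 best=135 *, r--
l=0 r=8: min(20,17)*8=136 best=136 *, r--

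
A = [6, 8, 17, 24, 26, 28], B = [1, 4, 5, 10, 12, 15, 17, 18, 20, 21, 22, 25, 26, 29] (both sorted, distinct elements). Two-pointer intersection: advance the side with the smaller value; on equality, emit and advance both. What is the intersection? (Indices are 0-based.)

i=0 j=0: 6>1, j++
i=0 j=1: 6>4, j++
i=0 j=2: 6>5, j++
i=0 j=3: 6<10, i++
i=1 j=3: 8<10, i++
i=2 j=3: 17>10, j++
i=2 j=4: 17>12, j++
i=2 j=5: 17>15, j++
i=2 j=6: 17==17 emit, i++,j++
i=3 j=7: 24>18, j++
i=3 j=8: 24>20, j++
i=3 j=9: 24>21, j++
i=3 j=10: 24>22, j++
i=3 j=11: 24<25, i++
i=4 j=11: 26>25, j++
i=4 j=12: 26==26 emit, i++,j++
i=5 j=13: 28<29, i++

intersection = [17, 26]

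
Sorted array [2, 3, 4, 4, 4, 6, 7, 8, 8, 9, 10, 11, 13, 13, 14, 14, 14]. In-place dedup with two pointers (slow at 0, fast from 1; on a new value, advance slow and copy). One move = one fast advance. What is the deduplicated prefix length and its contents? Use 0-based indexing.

(s=0,f=1) a[fast]=3≠a[slow]=2 write a[1]=3 → slow++,fast++
(s=1,f=2) a[fast]=4≠a[slow]=3 write a[2]=4 → slow++,fast++
(s=2,f=3) a[fast]=4=a[slow] dup → fast++
(s=2,f=4) a[fast]=4=a[slow] dup → fast++
(s=2,f=5) a[fast]=6≠a[slow]=4 write a[3]=6 → slow++,fast++
(s=3,f=6) a[fast]=7≠a[slow]=6 write a[4]=7 → slow++,fast++
(s=4,f=7) a[fast]=8≠a[slow]=7 write a[5]=8 → slow++,fast++
(s=5,f=8) a[fast]=8=a[slow] dup → fast++
(s=5,f=9) a[fast]=9≠a[slow]=8 write a[6]=9 → slow++,fast++
(s=6,f=10) a[fast]=10≠a[slow]=9 write a[7]=10 → slow++,fast++
(s=7,f=11) a[fast]=11≠a[slow]=10 write a[8]=11 → slow++,fast++
(s=8,f=12) a[fast]=13≠a[slow]=11 write a[9]=13 → slow++,fast++
(s=9,f=13) a[fast]=13=a[slow] dup → fast++
(s=9,f=14) a[fast]=14≠a[slow]=13 write a[10]=14 → slow++,fast++
(s=10,f=15) a[fast]=14=a[slow] dup → fast++
(s=10,f=16) a[fast]=14=a[slow] dup → fast++

length 11; prefix = [2, 3, 4, 6, 7, 8, 9, 10, 11, 13, 14]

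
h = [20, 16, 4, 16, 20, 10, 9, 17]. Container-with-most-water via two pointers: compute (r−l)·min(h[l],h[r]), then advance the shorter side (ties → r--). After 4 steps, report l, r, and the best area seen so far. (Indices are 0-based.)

[0,7] min(20,17)*7=119 best=119 * → r--
[0,6] min(20,9)*6=54 best=119 → r--
[0,5] min(20,10)*5=50 best=119 → r--
[0,4] min(20,20)*4=80 best=119 → r--

l=0, r=3, best area=119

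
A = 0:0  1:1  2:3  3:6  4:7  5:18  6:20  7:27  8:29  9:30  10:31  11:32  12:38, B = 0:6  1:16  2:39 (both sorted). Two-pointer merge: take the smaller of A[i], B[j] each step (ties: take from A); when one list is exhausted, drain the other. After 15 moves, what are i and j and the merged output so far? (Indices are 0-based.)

i=0 j=0: A[i]=0<=B[j]=6 take 0, i++
i=1 j=0: A[i]=1<=B[j]=6 take 1, i++
i=2 j=0: A[i]=3<=B[j]=6 take 3, i++
i=3 j=0: A[i]=6<=B[j]=6 take 6, i++
i=4 j=0: A[i]=7>B[j]=6 take 6, j++
i=4 j=1: A[i]=7<=B[j]=16 take 7, i++
i=5 j=1: A[i]=18>B[j]=16 take 16, j++
i=5 j=2: A[i]=18<=B[j]=39 take 18, i++
i=6 j=2: A[i]=20<=B[j]=39 take 20, i++
i=7 j=2: A[i]=27<=B[j]=39 take 27, i++
i=8 j=2: A[i]=29<=B[j]=39 take 29, i++
i=9 j=2: A[i]=30<=B[j]=39 take 30, i++
i=10 j=2: A[i]=31<=B[j]=39 take 31, i++
i=11 j=2: A[i]=32<=B[j]=39 take 32, i++
i=12 j=2: A[i]=38<=B[j]=39 take 38, i++

i=13, j=2, merged so far=[0, 1, 3, 6, 6, 7, 16, 18, 20, 27, 29, 30, 31, 32, 38]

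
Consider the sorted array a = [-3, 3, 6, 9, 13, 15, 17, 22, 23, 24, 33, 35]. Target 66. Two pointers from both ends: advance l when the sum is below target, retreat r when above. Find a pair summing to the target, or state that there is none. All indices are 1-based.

[1,12] -3+35=32 <66 → l++
[2,12] 3+35=38 <66 → l++
[3,12] 6+35=41 <66 → l++
[4,12] 9+35=44 <66 → l++
[5,12] 13+35=48 <66 → l++
[6,12] 15+35=50 <66 → l++
[7,12] 17+35=52 <66 → l++
[8,12] 22+35=57 <66 → l++
[9,12] 23+35=58 <66 → l++
[10,12] 24+35=59 <66 → l++
[11,12] 33+35=68 >66 → r--

no pair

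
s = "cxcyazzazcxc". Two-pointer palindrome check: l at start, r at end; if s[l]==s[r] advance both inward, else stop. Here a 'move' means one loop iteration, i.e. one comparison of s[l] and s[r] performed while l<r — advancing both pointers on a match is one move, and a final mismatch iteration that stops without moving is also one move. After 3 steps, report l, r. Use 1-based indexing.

l=1 r=12: 'c'=='c', l++,r--
l=2 r=11: 'x'=='x', l++,r--
l=3 r=10: 'c'=='c', l++,r--

l=4, r=9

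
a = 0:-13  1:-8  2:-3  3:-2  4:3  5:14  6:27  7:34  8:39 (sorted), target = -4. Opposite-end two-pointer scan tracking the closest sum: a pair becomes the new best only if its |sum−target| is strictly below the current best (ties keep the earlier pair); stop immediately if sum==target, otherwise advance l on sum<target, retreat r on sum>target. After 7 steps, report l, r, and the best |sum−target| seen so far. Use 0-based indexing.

l=2, r=3, best |Δ|=1

[0,8] -13+39=26 d=30 * → r--
[0,7] -13+34=21 d=25 * → r--
[0,6] -13+27=14 d=18 * → r--
[0,5] -13+14=1 d=5 * → r--
[0,4] -13+3=-10 d=6 → l++
[1,4] -8+3=-5 d=1 * → l++
[2,4] -3+3=0 d=4 → r--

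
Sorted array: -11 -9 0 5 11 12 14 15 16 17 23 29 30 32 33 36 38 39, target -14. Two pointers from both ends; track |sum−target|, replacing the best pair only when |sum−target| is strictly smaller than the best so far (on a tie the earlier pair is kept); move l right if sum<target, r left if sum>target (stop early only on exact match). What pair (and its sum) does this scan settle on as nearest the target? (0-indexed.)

l=0 r=17: -11+39=28 d=42 *, r--
l=0 r=16: -11+38=27 d=41 *, r--
l=0 r=15: -11+36=25 d=39 *, r--
l=0 r=14: -11+33=22 d=36 *, r--
l=0 r=13: -11+32=21 d=35 *, r--
l=0 r=12: -11+30=19 d=33 *, r--
l=0 r=11: -11+29=18 d=32 *, r--
l=0 r=10: -11+23=12 d=26 *, r--
l=0 r=9: -11+17=6 d=20 *, r--
l=0 r=8: -11+16=5 d=19 *, r--
l=0 r=7: -11+15=4 d=18 *, r--
l=0 r=6: -11+14=3 d=17 *, r--
l=0 r=5: -11+12=1 d=15 *, r--
l=0 r=4: -11+11=0 d=14 *, r--
l=0 r=3: -11+5=-6 d=8 *, r--
l=0 r=2: -11+0=-11 d=3 *, r--
l=0 r=1: -11+-9=-20 d=6, l++

pair (-11, 0) with sum -11 (|Δ|=3)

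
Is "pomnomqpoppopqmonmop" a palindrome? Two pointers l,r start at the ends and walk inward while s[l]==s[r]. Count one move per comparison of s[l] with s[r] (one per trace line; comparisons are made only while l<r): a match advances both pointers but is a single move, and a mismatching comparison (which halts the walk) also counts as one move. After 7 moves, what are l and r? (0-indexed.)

[0,19] 'p'=='p' → l++,r--
[1,18] 'o'=='o' → l++,r--
[2,17] 'm'=='m' → l++,r--
[3,16] 'n'=='n' → l++,r--
[4,15] 'o'=='o' → l++,r--
[5,14] 'm'=='m' → l++,r--
[6,13] 'q'=='q' → l++,r--

l=7, r=12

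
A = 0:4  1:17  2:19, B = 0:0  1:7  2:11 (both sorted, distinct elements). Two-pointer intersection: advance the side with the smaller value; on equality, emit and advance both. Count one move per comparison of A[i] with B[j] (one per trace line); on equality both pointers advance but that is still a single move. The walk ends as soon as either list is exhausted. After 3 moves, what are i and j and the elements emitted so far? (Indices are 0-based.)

i=1, j=2, emitted=[]

[i=0,j=0] 4>0 → j++
[i=0,j=1] 4<7 → i++
[i=1,j=1] 17>7 → j++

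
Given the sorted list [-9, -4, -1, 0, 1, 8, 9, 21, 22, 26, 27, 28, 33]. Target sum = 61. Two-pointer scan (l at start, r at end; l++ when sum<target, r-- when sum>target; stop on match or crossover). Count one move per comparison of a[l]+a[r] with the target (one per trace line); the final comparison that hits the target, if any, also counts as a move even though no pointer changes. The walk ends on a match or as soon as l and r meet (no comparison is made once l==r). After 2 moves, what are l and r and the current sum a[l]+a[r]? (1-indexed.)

[1,13] -9+33=24 <61 → l++
[2,13] -4+33=29 <61 → l++

l=3, r=13, sum=32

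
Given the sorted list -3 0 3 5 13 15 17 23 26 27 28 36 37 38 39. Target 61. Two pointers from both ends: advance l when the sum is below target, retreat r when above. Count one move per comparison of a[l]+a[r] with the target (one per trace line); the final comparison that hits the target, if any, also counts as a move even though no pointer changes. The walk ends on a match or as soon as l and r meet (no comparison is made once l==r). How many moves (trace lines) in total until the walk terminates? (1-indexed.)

[1,15] -3+39=36 <61 → l++
[2,15] 0+39=39 <61 → l++
[3,15] 3+39=42 <61 → l++
[4,15] 5+39=44 <61 → l++
[5,15] 13+39=52 <61 → l++
[6,15] 15+39=54 <61 → l++
[7,15] 17+39=56 <61 → l++
[8,15] 23+39=62 >61 → r--
[8,14] 23+38=61 → found

9 moves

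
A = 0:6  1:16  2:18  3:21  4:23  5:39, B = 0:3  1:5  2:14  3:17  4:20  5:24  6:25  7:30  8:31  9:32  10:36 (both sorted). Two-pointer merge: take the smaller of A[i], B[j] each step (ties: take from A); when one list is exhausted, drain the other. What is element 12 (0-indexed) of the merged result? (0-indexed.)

[i=0,j=0] A[i]=6>B[j]=3 take 3 → j++
[i=0,j=1] A[i]=6>B[j]=5 take 5 → j++
[i=0,j=2] A[i]=6<=B[j]=14 take 6 → i++
[i=1,j=2] A[i]=16>B[j]=14 take 14 → j++
[i=1,j=3] A[i]=16<=B[j]=17 take 16 → i++
[i=2,j=3] A[i]=18>B[j]=17 take 17 → j++
[i=2,j=4] A[i]=18<=B[j]=20 take 18 → i++
[i=3,j=4] A[i]=21>B[j]=20 take 20 → j++
[i=3,j=5] A[i]=21<=B[j]=24 take 21 → i++
[i=4,j=5] A[i]=23<=B[j]=24 take 23 → i++
[i=5,j=5] A[i]=39>B[j]=24 take 24 → j++
[i=5,j=6] A[i]=39>B[j]=25 take 25 → j++
[i=5,j=7] A[i]=39>B[j]=30 take 30 → j++
[i=5,j=8] A[i]=39>B[j]=31 take 31 → j++
[i=5,j=9] A[i]=39>B[j]=32 take 32 → j++
[i=5,j=10] A[i]=39>B[j]=36 take 36 → j++
[i=5,j=11] B done, take A[i]=39 → i++

merged[12] = 30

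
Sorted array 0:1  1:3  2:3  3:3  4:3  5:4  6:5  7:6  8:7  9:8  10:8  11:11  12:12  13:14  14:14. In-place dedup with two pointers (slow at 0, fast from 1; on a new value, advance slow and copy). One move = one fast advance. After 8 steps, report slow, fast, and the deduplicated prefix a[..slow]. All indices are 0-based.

slow=5, fast=9, prefix=[1, 3, 4, 5, 6, 7]

slow=0 fast=1: a[fast]=3≠a[slow]=1 write a[1]=3, slow++,fast++
slow=1 fast=2: a[fast]=3=a[slow] dup, fast++
slow=1 fast=3: a[fast]=3=a[slow] dup, fast++
slow=1 fast=4: a[fast]=3=a[slow] dup, fast++
slow=1 fast=5: a[fast]=4≠a[slow]=3 write a[2]=4, slow++,fast++
slow=2 fast=6: a[fast]=5≠a[slow]=4 write a[3]=5, slow++,fast++
slow=3 fast=7: a[fast]=6≠a[slow]=5 write a[4]=6, slow++,fast++
slow=4 fast=8: a[fast]=7≠a[slow]=6 write a[5]=7, slow++,fast++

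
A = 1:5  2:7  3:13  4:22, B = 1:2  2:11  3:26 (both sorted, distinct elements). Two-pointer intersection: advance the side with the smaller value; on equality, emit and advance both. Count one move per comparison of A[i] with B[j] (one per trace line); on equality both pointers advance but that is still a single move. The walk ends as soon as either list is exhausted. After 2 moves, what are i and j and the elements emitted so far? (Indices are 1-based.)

[i=1,j=1] 5>2 → j++
[i=1,j=2] 5<11 → i++

i=2, j=2, emitted=[]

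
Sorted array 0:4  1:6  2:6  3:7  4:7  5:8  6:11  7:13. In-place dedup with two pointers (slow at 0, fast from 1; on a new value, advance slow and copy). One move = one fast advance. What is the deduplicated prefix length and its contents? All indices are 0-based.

length 6; prefix = [4, 6, 7, 8, 11, 13]

(s=0,f=1) a[fast]=6≠a[slow]=4 write a[1]=6 → slow++,fast++
(s=1,f=2) a[fast]=6=a[slow] dup → fast++
(s=1,f=3) a[fast]=7≠a[slow]=6 write a[2]=7 → slow++,fast++
(s=2,f=4) a[fast]=7=a[slow] dup → fast++
(s=2,f=5) a[fast]=8≠a[slow]=7 write a[3]=8 → slow++,fast++
(s=3,f=6) a[fast]=11≠a[slow]=8 write a[4]=11 → slow++,fast++
(s=4,f=7) a[fast]=13≠a[slow]=11 write a[5]=13 → slow++,fast++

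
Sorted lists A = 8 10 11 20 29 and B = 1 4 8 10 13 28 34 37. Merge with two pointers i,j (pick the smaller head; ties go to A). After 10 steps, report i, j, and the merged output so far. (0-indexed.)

i=4, j=6, merged so far=[1, 4, 8, 8, 10, 10, 11, 13, 20, 28]

i=0 j=0: A[i]=8>B[j]=1 take 1, j++
i=0 j=1: A[i]=8>B[j]=4 take 4, j++
i=0 j=2: A[i]=8<=B[j]=8 take 8, i++
i=1 j=2: A[i]=10>B[j]=8 take 8, j++
i=1 j=3: A[i]=10<=B[j]=10 take 10, i++
i=2 j=3: A[i]=11>B[j]=10 take 10, j++
i=2 j=4: A[i]=11<=B[j]=13 take 11, i++
i=3 j=4: A[i]=20>B[j]=13 take 13, j++
i=3 j=5: A[i]=20<=B[j]=28 take 20, i++
i=4 j=5: A[i]=29>B[j]=28 take 28, j++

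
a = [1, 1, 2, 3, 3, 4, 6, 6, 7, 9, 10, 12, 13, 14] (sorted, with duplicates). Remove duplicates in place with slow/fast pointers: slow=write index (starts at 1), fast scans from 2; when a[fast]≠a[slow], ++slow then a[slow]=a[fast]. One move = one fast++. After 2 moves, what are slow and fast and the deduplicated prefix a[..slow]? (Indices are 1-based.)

(s=1,f=2) a[fast]=1=a[slow] dup → fast++
(s=1,f=3) a[fast]=2≠a[slow]=1 write a[2]=2 → slow++,fast++

slow=2, fast=4, prefix=[1, 2]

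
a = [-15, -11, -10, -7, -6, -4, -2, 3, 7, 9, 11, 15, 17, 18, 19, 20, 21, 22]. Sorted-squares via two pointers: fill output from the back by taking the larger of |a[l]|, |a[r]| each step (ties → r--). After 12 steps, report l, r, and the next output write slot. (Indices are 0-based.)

l=0 r=17: |-15|<=|22| out[17]=484, r--
l=0 r=16: |-15|<=|21| out[16]=441, r--
l=0 r=15: |-15|<=|20| out[15]=400, r--
l=0 r=14: |-15|<=|19| out[14]=361, r--
l=0 r=13: |-15|<=|18| out[13]=324, r--
l=0 r=12: |-15|<=|17| out[12]=289, r--
l=0 r=11: |-15|<=|15| out[11]=225, r--
l=0 r=10: |-15|>|11| out[10]=225, l++
l=1 r=10: |-11|<=|11| out[9]=121, r--
l=1 r=9: |-11|>|9| out[8]=121, l++
l=2 r=9: |-10|>|9| out[7]=100, l++
l=3 r=9: |-7|<=|9| out[6]=81, r--

l=3, r=8, next write slot=5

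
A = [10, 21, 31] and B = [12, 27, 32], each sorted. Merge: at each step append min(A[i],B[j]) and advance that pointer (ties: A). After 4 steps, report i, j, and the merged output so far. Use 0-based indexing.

[i=0,j=0] A[i]=10<=B[j]=12 take 10 → i++
[i=1,j=0] A[i]=21>B[j]=12 take 12 → j++
[i=1,j=1] A[i]=21<=B[j]=27 take 21 → i++
[i=2,j=1] A[i]=31>B[j]=27 take 27 → j++

i=2, j=2, merged so far=[10, 12, 21, 27]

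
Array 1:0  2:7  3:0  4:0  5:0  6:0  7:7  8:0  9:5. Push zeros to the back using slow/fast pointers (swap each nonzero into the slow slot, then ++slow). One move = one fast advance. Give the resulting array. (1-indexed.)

slow=1 fast=1: a[fast]=0, fast++
slow=1 fast=2: a[fast]=7≠0 swap→a[1]=7, slow++,fast++
slow=2 fast=3: a[fast]=0, fast++
slow=2 fast=4: a[fast]=0, fast++
slow=2 fast=5: a[fast]=0, fast++
slow=2 fast=6: a[fast]=0, fast++
slow=2 fast=7: a[fast]=7≠0 swap→a[2]=7, slow++,fast++
slow=3 fast=8: a[fast]=0, fast++
slow=3 fast=9: a[fast]=5≠0 swap→a[3]=5, slow++,fast++

[7, 7, 5, 0, 0, 0, 0, 0, 0]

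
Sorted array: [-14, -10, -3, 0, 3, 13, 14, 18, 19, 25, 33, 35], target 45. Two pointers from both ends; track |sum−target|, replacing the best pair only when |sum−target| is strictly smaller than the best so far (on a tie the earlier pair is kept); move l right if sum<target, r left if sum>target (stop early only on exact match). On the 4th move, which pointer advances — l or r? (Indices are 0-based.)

[0,11] -14+35=21 d=24 * → l++
[1,11] -10+35=25 d=20 * → l++
[2,11] -3+35=32 d=13 * → l++
[3,11] 0+35=35 d=10 * → l++

l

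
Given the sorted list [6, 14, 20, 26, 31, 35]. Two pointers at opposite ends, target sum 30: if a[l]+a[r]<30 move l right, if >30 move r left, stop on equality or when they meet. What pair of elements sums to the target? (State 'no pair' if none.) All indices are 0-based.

l=0 r=5: 6+35=41 >30, r--
l=0 r=4: 6+31=37 >30, r--
l=0 r=3: 6+26=32 >30, r--
l=0 r=2: 6+20=26 <30, l++
l=1 r=2: 14+20=34 >30, r--

no pair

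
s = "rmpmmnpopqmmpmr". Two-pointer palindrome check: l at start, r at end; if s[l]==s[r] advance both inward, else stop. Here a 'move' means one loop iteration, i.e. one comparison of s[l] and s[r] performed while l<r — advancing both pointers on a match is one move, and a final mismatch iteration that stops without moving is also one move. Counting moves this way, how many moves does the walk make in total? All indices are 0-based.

6 moves

[0,14] 'r'=='r' → l++,r--
[1,13] 'm'=='m' → l++,r--
[2,12] 'p'=='p' → l++,r--
[3,11] 'm'=='m' → l++,r--
[4,10] 'm'=='m' → l++,r--
[5,9] 'n'!='q' → stop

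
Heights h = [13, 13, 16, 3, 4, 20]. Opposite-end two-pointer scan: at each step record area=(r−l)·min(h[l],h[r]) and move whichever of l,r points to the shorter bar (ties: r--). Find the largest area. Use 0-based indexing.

max area = 65

[0,5] min(13,20)*5=65 best=65 * → l++
[1,5] min(13,20)*4=52 best=65 → l++
[2,5] min(16,20)*3=48 best=65 → l++
[3,5] min(3,20)*2=6 best=65 → l++
[4,5] min(4,20)*1=4 best=65 → l++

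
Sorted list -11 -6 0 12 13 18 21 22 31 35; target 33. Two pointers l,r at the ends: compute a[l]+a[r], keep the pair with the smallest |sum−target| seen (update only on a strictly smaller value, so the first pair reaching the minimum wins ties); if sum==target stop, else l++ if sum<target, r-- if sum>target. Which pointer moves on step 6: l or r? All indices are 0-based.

r

l=0 r=9: -11+35=24 d=9 *, l++
l=1 r=9: -6+35=29 d=4 *, l++
l=2 r=9: 0+35=35 d=2 *, r--
l=2 r=8: 0+31=31 d=2, l++
l=3 r=8: 12+31=43 d=10, r--
l=3 r=7: 12+22=34 d=1 *, r--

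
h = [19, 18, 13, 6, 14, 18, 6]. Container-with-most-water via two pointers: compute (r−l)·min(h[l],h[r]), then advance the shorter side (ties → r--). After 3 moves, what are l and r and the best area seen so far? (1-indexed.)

[1,7] min(19,6)*6=36 best=36 * → r--
[1,6] min(19,18)*5=90 best=90 * → r--
[1,5] min(19,14)*4=56 best=90 → r--

l=1, r=4, best area=90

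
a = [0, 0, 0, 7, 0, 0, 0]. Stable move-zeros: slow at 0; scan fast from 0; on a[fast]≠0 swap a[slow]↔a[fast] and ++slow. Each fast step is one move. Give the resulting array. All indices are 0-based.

[7, 0, 0, 0, 0, 0, 0]

slow=0 fast=0: a[fast]=0, fast++
slow=0 fast=1: a[fast]=0, fast++
slow=0 fast=2: a[fast]=0, fast++
slow=0 fast=3: a[fast]=7≠0 swap→a[0]=7, slow++,fast++
slow=1 fast=4: a[fast]=0, fast++
slow=1 fast=5: a[fast]=0, fast++
slow=1 fast=6: a[fast]=0, fast++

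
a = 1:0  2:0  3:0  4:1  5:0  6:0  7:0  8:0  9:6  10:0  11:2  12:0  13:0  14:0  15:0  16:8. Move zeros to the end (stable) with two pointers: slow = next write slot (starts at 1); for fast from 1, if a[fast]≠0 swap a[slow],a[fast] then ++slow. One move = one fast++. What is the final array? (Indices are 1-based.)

[1, 6, 2, 8, 0, 0, 0, 0, 0, 0, 0, 0, 0, 0, 0, 0]

(s=1,f=1) a[fast]=0 → fast++
(s=1,f=2) a[fast]=0 → fast++
(s=1,f=3) a[fast]=0 → fast++
(s=1,f=4) a[fast]=1≠0 swap→a[1]=1 → slow++,fast++
(s=2,f=5) a[fast]=0 → fast++
(s=2,f=6) a[fast]=0 → fast++
(s=2,f=7) a[fast]=0 → fast++
(s=2,f=8) a[fast]=0 → fast++
(s=2,f=9) a[fast]=6≠0 swap→a[2]=6 → slow++,fast++
(s=3,f=10) a[fast]=0 → fast++
(s=3,f=11) a[fast]=2≠0 swap→a[3]=2 → slow++,fast++
(s=4,f=12) a[fast]=0 → fast++
(s=4,f=13) a[fast]=0 → fast++
(s=4,f=14) a[fast]=0 → fast++
(s=4,f=15) a[fast]=0 → fast++
(s=4,f=16) a[fast]=8≠0 swap→a[4]=8 → slow++,fast++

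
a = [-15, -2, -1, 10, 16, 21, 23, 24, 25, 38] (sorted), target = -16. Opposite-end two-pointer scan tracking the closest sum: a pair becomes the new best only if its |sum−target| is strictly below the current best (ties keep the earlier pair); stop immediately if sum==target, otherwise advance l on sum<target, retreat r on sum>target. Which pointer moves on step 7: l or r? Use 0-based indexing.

r

l=0 r=9: -15+38=23 d=39 *, r--
l=0 r=8: -15+25=10 d=26 *, r--
l=0 r=7: -15+24=9 d=25 *, r--
l=0 r=6: -15+23=8 d=24 *, r--
l=0 r=5: -15+21=6 d=22 *, r--
l=0 r=4: -15+16=1 d=17 *, r--
l=0 r=3: -15+10=-5 d=11 *, r--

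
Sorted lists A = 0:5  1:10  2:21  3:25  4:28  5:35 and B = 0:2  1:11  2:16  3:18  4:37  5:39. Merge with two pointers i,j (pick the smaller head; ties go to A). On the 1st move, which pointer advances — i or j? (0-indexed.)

j

[i=0,j=0] A[i]=5>B[j]=2 take 2 → j++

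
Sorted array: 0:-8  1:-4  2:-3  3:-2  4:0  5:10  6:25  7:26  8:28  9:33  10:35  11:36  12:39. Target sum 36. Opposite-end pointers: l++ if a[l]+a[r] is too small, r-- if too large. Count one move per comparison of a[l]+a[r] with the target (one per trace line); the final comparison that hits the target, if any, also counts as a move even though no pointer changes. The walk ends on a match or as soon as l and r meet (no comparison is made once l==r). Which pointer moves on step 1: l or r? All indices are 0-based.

l

[0,12] -8+39=31 <36 → l++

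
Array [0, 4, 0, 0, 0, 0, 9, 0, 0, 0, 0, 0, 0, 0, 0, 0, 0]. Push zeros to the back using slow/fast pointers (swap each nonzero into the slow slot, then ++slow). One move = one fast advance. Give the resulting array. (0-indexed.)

[4, 9, 0, 0, 0, 0, 0, 0, 0, 0, 0, 0, 0, 0, 0, 0, 0]

slow=0 fast=0: a[fast]=0, fast++
slow=0 fast=1: a[fast]=4≠0 swap→a[0]=4, slow++,fast++
slow=1 fast=2: a[fast]=0, fast++
slow=1 fast=3: a[fast]=0, fast++
slow=1 fast=4: a[fast]=0, fast++
slow=1 fast=5: a[fast]=0, fast++
slow=1 fast=6: a[fast]=9≠0 swap→a[1]=9, slow++,fast++
slow=2 fast=7: a[fast]=0, fast++
slow=2 fast=8: a[fast]=0, fast++
slow=2 fast=9: a[fast]=0, fast++
slow=2 fast=10: a[fast]=0, fast++
slow=2 fast=11: a[fast]=0, fast++
slow=2 fast=12: a[fast]=0, fast++
slow=2 fast=13: a[fast]=0, fast++
slow=2 fast=14: a[fast]=0, fast++
slow=2 fast=15: a[fast]=0, fast++
slow=2 fast=16: a[fast]=0, fast++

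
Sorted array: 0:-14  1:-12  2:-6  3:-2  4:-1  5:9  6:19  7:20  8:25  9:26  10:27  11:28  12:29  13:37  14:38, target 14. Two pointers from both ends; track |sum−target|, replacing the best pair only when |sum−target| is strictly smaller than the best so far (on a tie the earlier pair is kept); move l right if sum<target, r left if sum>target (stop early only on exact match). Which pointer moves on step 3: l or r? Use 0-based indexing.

[0,14] -14+38=24 d=10 * → r--
[0,13] -14+37=23 d=9 * → r--
[0,12] -14+29=15 d=1 * → r--

r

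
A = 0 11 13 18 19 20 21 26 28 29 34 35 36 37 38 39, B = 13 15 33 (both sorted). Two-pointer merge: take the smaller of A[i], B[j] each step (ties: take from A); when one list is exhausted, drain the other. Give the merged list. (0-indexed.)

i=0 j=0: A[i]=0<=B[j]=13 take 0, i++
i=1 j=0: A[i]=11<=B[j]=13 take 11, i++
i=2 j=0: A[i]=13<=B[j]=13 take 13, i++
i=3 j=0: A[i]=18>B[j]=13 take 13, j++
i=3 j=1: A[i]=18>B[j]=15 take 15, j++
i=3 j=2: A[i]=18<=B[j]=33 take 18, i++
i=4 j=2: A[i]=19<=B[j]=33 take 19, i++
i=5 j=2: A[i]=20<=B[j]=33 take 20, i++
i=6 j=2: A[i]=21<=B[j]=33 take 21, i++
i=7 j=2: A[i]=26<=B[j]=33 take 26, i++
i=8 j=2: A[i]=28<=B[j]=33 take 28, i++
i=9 j=2: A[i]=29<=B[j]=33 take 29, i++
i=10 j=2: A[i]=34>B[j]=33 take 33, j++
i=10 j=3: B done, take A[i]=34, i++
i=11 j=3: B done, take A[i]=35, i++
i=12 j=3: B done, take A[i]=36, i++
i=13 j=3: B done, take A[i]=37, i++
i=14 j=3: B done, take A[i]=38, i++
i=15 j=3: B done, take A[i]=39, i++

[0, 11, 13, 13, 15, 18, 19, 20, 21, 26, 28, 29, 33, 34, 35, 36, 37, 38, 39]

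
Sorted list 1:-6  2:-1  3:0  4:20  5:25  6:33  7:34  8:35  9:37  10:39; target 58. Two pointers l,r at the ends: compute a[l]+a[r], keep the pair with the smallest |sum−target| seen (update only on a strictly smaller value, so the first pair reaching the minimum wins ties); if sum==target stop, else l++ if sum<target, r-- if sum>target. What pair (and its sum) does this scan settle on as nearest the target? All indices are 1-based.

pair (25, 33) with sum 58 (|Δ|=0)

l=1 r=10: -6+39=33 d=25 *, l++
l=2 r=10: -1+39=38 d=20 *, l++
l=3 r=10: 0+39=39 d=19 *, l++
l=4 r=10: 20+39=59 d=1 *, r--
l=4 r=9: 20+37=57 d=1, l++
l=5 r=9: 25+37=62 d=4, r--
l=5 r=8: 25+35=60 d=2, r--
l=5 r=7: 25+34=59 d=1, r--
l=5 r=6: 25+33=58 d=0 *, stop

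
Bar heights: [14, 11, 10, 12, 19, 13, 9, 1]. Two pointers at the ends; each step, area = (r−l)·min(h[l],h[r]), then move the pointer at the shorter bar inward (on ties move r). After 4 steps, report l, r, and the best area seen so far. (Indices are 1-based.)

l=1 r=8: min(14,1)*7=7 best=7 *, r--
l=1 r=7: min(14,9)*6=54 best=54 *, r--
l=1 r=6: min(14,13)*5=65 best=65 *, r--
l=1 r=5: min(14,19)*4=56 best=65, l++

l=2, r=5, best area=65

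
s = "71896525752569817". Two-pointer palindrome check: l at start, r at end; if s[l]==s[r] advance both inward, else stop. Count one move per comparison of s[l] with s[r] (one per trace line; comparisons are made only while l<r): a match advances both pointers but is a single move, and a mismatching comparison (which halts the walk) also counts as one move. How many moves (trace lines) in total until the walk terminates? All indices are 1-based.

8 moves

[1,17] '7'=='7' → l++,r--
[2,16] '1'=='1' → l++,r--
[3,15] '8'=='8' → l++,r--
[4,14] '9'=='9' → l++,r--
[5,13] '6'=='6' → l++,r--
[6,12] '5'=='5' → l++,r--
[7,11] '2'=='2' → l++,r--
[8,10] '5'=='5' → l++,r--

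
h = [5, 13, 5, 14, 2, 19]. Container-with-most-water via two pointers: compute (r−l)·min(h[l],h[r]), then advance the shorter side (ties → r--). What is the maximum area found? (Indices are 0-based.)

l=0 r=5: min(5,19)*5=25 best=25 *, l++
l=1 r=5: min(13,19)*4=52 best=52 *, l++
l=2 r=5: min(5,19)*3=15 best=52, l++
l=3 r=5: min(14,19)*2=28 best=52, l++
l=4 r=5: min(2,19)*1=2 best=52, l++

max area = 52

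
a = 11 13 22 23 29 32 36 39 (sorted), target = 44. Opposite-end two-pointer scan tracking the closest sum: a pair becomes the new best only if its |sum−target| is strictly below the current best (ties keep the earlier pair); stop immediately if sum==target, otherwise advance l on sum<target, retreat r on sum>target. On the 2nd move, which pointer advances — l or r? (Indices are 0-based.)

l=0 r=7: 11+39=50 d=6 *, r--
l=0 r=6: 11+36=47 d=3 *, r--

r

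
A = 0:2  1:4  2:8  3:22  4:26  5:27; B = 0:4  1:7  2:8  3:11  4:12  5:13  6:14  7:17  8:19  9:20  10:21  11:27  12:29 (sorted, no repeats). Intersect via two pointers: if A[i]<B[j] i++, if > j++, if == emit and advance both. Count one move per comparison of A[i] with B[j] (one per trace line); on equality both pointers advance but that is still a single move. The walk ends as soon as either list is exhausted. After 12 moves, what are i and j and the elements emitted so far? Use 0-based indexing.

i=0 j=0: 2<4, i++
i=1 j=0: 4==4 emit, i++,j++
i=2 j=1: 8>7, j++
i=2 j=2: 8==8 emit, i++,j++
i=3 j=3: 22>11, j++
i=3 j=4: 22>12, j++
i=3 j=5: 22>13, j++
i=3 j=6: 22>14, j++
i=3 j=7: 22>17, j++
i=3 j=8: 22>19, j++
i=3 j=9: 22>20, j++
i=3 j=10: 22>21, j++

i=3, j=11, emitted=[4, 8]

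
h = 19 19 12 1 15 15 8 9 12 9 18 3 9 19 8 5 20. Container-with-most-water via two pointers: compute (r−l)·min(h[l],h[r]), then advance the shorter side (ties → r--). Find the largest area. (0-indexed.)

max area = 304

l=0 r=16: min(19,20)*16=304 best=304 *, l++
l=1 r=16: min(19,20)*15=285 best=304, l++
l=2 r=16: min(12,20)*14=168 best=304, l++
l=3 r=16: min(1,20)*13=13 best=304, l++
l=4 r=16: min(15,20)*12=180 best=304, l++
l=5 r=16: min(15,20)*11=165 best=304, l++
l=6 r=16: min(8,20)*10=80 best=304, l++
l=7 r=16: min(9,20)*9=81 best=304, l++
l=8 r=16: min(12,20)*8=96 best=304, l++
l=9 r=16: min(9,20)*7=63 best=304, l++
l=10 r=16: min(18,20)*6=108 best=304, l++
l=11 r=16: min(3,20)*5=15 best=304, l++
l=12 r=16: min(9,20)*4=36 best=304, l++
l=13 r=16: min(19,20)*3=57 best=304, l++
l=14 r=16: min(8,20)*2=16 best=304, l++
l=15 r=16: min(5,20)*1=5 best=304, l++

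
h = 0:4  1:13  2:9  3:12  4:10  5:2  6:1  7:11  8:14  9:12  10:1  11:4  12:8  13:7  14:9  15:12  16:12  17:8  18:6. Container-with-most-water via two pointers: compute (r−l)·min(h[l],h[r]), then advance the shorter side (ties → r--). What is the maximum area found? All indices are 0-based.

max area = 180

[0,18] min(4,6)*18=72 best=72 * → l++
[1,18] min(13,6)*17=102 best=102 * → r--
[1,17] min(13,8)*16=128 best=128 * → r--
[1,16] min(13,12)*15=180 best=180 * → r--
[1,15] min(13,12)*14=168 best=180 → r--
[1,14] min(13,9)*13=117 best=180 → r--
[1,13] min(13,7)*12=84 best=180 → r--
[1,12] min(13,8)*11=88 best=180 → r--
[1,11] min(13,4)*10=40 best=180 → r--
[1,10] min(13,1)*9=9 best=180 → r--
[1,9] min(13,12)*8=96 best=180 → r--
[1,8] min(13,14)*7=91 best=180 → l++
[2,8] min(9,14)*6=54 best=180 → l++
[3,8] min(12,14)*5=60 best=180 → l++
[4,8] min(10,14)*4=40 best=180 → l++
[5,8] min(2,14)*3=6 best=180 → l++
[6,8] min(1,14)*2=2 best=180 → l++
[7,8] min(11,14)*1=11 best=180 → l++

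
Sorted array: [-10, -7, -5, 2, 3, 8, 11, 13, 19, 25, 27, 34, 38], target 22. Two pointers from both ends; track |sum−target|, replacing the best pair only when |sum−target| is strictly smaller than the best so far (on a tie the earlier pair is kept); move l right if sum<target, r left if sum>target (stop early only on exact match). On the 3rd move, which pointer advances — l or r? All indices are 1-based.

l

l=1 r=13: -10+38=28 d=6 *, r--
l=1 r=12: -10+34=24 d=2 *, r--
l=1 r=11: -10+27=17 d=5, l++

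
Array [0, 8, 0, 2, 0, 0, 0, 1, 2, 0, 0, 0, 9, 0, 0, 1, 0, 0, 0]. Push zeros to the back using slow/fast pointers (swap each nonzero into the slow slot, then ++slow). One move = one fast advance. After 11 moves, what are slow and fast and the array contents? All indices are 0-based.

slow=0 fast=0: a[fast]=0, fast++
slow=0 fast=1: a[fast]=8≠0 swap→a[0]=8, slow++,fast++
slow=1 fast=2: a[fast]=0, fast++
slow=1 fast=3: a[fast]=2≠0 swap→a[1]=2, slow++,fast++
slow=2 fast=4: a[fast]=0, fast++
slow=2 fast=5: a[fast]=0, fast++
slow=2 fast=6: a[fast]=0, fast++
slow=2 fast=7: a[fast]=1≠0 swap→a[2]=1, slow++,fast++
slow=3 fast=8: a[fast]=2≠0 swap→a[3]=2, slow++,fast++
slow=4 fast=9: a[fast]=0, fast++
slow=4 fast=10: a[fast]=0, fast++

slow=4, fast=11, a=[8, 2, 1, 2, 0, 0, 0, 0, 0, 0, 0, 0, 9, 0, 0, 1, 0, 0, 0]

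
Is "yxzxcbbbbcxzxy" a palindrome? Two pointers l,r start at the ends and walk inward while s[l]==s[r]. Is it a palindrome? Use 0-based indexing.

palindrome

[0,13] 'y'=='y' → l++,r--
[1,12] 'x'=='x' → l++,r--
[2,11] 'z'=='z' → l++,r--
[3,10] 'x'=='x' → l++,r--
[4,9] 'c'=='c' → l++,r--
[5,8] 'b'=='b' → l++,r--
[6,7] 'b'=='b' → l++,r--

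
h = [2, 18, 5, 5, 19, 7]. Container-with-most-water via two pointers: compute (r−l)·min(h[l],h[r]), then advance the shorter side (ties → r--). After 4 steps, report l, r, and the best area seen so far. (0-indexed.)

l=0 r=5: min(2,7)*5=10 best=10 *, l++
l=1 r=5: min(18,7)*4=28 best=28 *, r--
l=1 r=4: min(18,19)*3=54 best=54 *, l++
l=2 r=4: min(5,19)*2=10 best=54, l++

l=3, r=4, best area=54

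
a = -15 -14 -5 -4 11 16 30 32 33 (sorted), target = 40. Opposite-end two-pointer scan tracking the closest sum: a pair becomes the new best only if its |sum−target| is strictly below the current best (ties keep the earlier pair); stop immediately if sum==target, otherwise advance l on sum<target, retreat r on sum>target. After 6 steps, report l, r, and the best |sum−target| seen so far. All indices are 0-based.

[0,8] -15+33=18 d=22 * → l++
[1,8] -14+33=19 d=21 * → l++
[2,8] -5+33=28 d=12 * → l++
[3,8] -4+33=29 d=11 * → l++
[4,8] 11+33=44 d=4 * → r--
[4,7] 11+32=43 d=3 * → r--

l=4, r=6, best |Δ|=3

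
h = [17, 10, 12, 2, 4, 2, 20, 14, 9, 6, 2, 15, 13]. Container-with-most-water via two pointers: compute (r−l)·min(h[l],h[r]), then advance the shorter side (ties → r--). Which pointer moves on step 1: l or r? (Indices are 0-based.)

[0,12] min(17,13)*12=156 best=156 * → r--

r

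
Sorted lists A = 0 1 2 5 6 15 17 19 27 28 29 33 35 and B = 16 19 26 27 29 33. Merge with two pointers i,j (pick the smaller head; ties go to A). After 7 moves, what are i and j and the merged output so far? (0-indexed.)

i=6, j=1, merged so far=[0, 1, 2, 5, 6, 15, 16]

[i=0,j=0] A[i]=0<=B[j]=16 take 0 → i++
[i=1,j=0] A[i]=1<=B[j]=16 take 1 → i++
[i=2,j=0] A[i]=2<=B[j]=16 take 2 → i++
[i=3,j=0] A[i]=5<=B[j]=16 take 5 → i++
[i=4,j=0] A[i]=6<=B[j]=16 take 6 → i++
[i=5,j=0] A[i]=15<=B[j]=16 take 15 → i++
[i=6,j=0] A[i]=17>B[j]=16 take 16 → j++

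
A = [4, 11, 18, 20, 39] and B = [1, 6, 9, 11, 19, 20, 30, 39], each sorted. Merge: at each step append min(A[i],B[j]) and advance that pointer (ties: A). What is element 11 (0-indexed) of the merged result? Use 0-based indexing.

merged[11] = 39

[i=0,j=0] A[i]=4>B[j]=1 take 1 → j++
[i=0,j=1] A[i]=4<=B[j]=6 take 4 → i++
[i=1,j=1] A[i]=11>B[j]=6 take 6 → j++
[i=1,j=2] A[i]=11>B[j]=9 take 9 → j++
[i=1,j=3] A[i]=11<=B[j]=11 take 11 → i++
[i=2,j=3] A[i]=18>B[j]=11 take 11 → j++
[i=2,j=4] A[i]=18<=B[j]=19 take 18 → i++
[i=3,j=4] A[i]=20>B[j]=19 take 19 → j++
[i=3,j=5] A[i]=20<=B[j]=20 take 20 → i++
[i=4,j=5] A[i]=39>B[j]=20 take 20 → j++
[i=4,j=6] A[i]=39>B[j]=30 take 30 → j++
[i=4,j=7] A[i]=39<=B[j]=39 take 39 → i++
[i=5,j=7] A done, take B[j]=39 → j++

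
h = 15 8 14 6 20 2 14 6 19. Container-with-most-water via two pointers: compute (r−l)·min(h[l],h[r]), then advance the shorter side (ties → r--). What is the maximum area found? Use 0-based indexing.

max area = 120

l=0 r=8: min(15,19)*8=120 best=120 *, l++
l=1 r=8: min(8,19)*7=56 best=120, l++
l=2 r=8: min(14,19)*6=84 best=120, l++
l=3 r=8: min(6,19)*5=30 best=120, l++
l=4 r=8: min(20,19)*4=76 best=120, r--
l=4 r=7: min(20,6)*3=18 best=120, r--
l=4 r=6: min(20,14)*2=28 best=120, r--
l=4 r=5: min(20,2)*1=2 best=120, r--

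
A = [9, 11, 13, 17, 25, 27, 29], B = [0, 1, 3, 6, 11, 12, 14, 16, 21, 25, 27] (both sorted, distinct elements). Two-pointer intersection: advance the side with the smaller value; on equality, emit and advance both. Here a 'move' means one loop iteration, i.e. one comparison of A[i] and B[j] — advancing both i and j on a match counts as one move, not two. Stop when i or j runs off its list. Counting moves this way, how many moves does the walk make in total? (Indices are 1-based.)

i=1 j=1: 9>0, j++
i=1 j=2: 9>1, j++
i=1 j=3: 9>3, j++
i=1 j=4: 9>6, j++
i=1 j=5: 9<11, i++
i=2 j=5: 11==11 emit, i++,j++
i=3 j=6: 13>12, j++
i=3 j=7: 13<14, i++
i=4 j=7: 17>14, j++
i=4 j=8: 17>16, j++
i=4 j=9: 17<21, i++
i=5 j=9: 25>21, j++
i=5 j=10: 25==25 emit, i++,j++
i=6 j=11: 27==27 emit, i++,j++

14 moves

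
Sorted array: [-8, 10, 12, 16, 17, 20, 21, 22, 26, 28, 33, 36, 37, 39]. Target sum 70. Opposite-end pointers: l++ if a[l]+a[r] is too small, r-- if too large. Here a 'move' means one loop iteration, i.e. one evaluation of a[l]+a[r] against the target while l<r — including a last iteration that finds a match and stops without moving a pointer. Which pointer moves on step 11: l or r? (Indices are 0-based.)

r

l=0 r=13: -8+39=31 <70, l++
l=1 r=13: 10+39=49 <70, l++
l=2 r=13: 12+39=51 <70, l++
l=3 r=13: 16+39=55 <70, l++
l=4 r=13: 17+39=56 <70, l++
l=5 r=13: 20+39=59 <70, l++
l=6 r=13: 21+39=60 <70, l++
l=7 r=13: 22+39=61 <70, l++
l=8 r=13: 26+39=65 <70, l++
l=9 r=13: 28+39=67 <70, l++
l=10 r=13: 33+39=72 >70, r--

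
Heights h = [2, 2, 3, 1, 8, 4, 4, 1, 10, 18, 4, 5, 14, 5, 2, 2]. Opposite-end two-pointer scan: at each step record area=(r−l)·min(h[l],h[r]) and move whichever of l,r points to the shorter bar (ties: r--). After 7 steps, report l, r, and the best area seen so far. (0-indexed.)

l=4, r=12, best area=45

l=0 r=15: min(2,2)*15=30 best=30 *, r--
l=0 r=14: min(2,2)*14=28 best=30, r--
l=0 r=13: min(2,5)*13=26 best=30, l++
l=1 r=13: min(2,5)*12=24 best=30, l++
l=2 r=13: min(3,5)*11=33 best=33 *, l++
l=3 r=13: min(1,5)*10=10 best=33, l++
l=4 r=13: min(8,5)*9=45 best=45 *, r--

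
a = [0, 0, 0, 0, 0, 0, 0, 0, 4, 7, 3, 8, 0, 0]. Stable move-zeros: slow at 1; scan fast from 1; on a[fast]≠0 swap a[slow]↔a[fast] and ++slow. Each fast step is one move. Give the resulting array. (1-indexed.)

slow=1 fast=1: a[fast]=0, fast++
slow=1 fast=2: a[fast]=0, fast++
slow=1 fast=3: a[fast]=0, fast++
slow=1 fast=4: a[fast]=0, fast++
slow=1 fast=5: a[fast]=0, fast++
slow=1 fast=6: a[fast]=0, fast++
slow=1 fast=7: a[fast]=0, fast++
slow=1 fast=8: a[fast]=0, fast++
slow=1 fast=9: a[fast]=4≠0 swap→a[1]=4, slow++,fast++
slow=2 fast=10: a[fast]=7≠0 swap→a[2]=7, slow++,fast++
slow=3 fast=11: a[fast]=3≠0 swap→a[3]=3, slow++,fast++
slow=4 fast=12: a[fast]=8≠0 swap→a[4]=8, slow++,fast++
slow=5 fast=13: a[fast]=0, fast++
slow=5 fast=14: a[fast]=0, fast++

[4, 7, 3, 8, 0, 0, 0, 0, 0, 0, 0, 0, 0, 0]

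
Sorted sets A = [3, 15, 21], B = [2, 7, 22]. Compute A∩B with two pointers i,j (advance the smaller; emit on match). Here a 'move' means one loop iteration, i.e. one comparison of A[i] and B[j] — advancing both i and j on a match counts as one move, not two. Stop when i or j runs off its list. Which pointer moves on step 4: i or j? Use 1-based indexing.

i

[i=1,j=1] 3>2 → j++
[i=1,j=2] 3<7 → i++
[i=2,j=2] 15>7 → j++
[i=2,j=3] 15<22 → i++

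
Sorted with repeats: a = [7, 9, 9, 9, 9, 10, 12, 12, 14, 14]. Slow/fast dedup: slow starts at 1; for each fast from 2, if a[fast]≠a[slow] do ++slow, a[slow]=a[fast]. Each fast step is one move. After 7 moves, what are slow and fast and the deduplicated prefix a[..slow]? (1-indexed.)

slow=1 fast=2: a[fast]=9≠a[slow]=7 write a[2]=9, slow++,fast++
slow=2 fast=3: a[fast]=9=a[slow] dup, fast++
slow=2 fast=4: a[fast]=9=a[slow] dup, fast++
slow=2 fast=5: a[fast]=9=a[slow] dup, fast++
slow=2 fast=6: a[fast]=10≠a[slow]=9 write a[3]=10, slow++,fast++
slow=3 fast=7: a[fast]=12≠a[slow]=10 write a[4]=12, slow++,fast++
slow=4 fast=8: a[fast]=12=a[slow] dup, fast++

slow=4, fast=9, prefix=[7, 9, 10, 12]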